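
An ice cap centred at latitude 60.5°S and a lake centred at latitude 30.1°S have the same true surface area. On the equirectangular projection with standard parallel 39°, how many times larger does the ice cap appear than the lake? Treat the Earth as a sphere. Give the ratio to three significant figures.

The equidistant cylindrical projection with φ₀ = 39° has h = 1 (meridians true) and k = cos φ₀ / cos φ along parallels.
Areal scale at 60.5°: h·k = 1.000 × 1.578 = 1.578.
Areal scale at 30.1°: h·k = 1.000 × 0.8983 = 0.8983.
Ratio = 1.578/0.8983 ≈ 1.76.

1.76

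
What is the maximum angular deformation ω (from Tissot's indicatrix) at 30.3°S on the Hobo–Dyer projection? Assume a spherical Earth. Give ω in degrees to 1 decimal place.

9.7°

The Hobo–Dyer projection is cylindrical equal-area with φ₀ = 37.5°. A cylindrical equal-area projection with standard parallel φ₀ has meridian scale h = cos φ / cos φ₀ and parallel scale k = cos φ₀ / cos φ (so areas are preserved, h·k = 1).
At 30.3°: h = 1.088, k = 0.9189; principal scales a = 1.088, b = 0.9189.
sin(ω/2) = (a − b)/(a + b) = 0.1694/2.007 = 0.08440, so ω = 2 arcsin(0.08440) ≈ 9.7°.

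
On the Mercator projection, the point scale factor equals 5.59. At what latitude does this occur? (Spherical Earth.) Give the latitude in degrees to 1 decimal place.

Mercator scale is k = sec φ = 1/cos φ.
1/cos φ = 5.59  ⇒  cos φ = 0.1789  ⇒  φ = arccos(0.1789) ≈ 79.7°.

79.7°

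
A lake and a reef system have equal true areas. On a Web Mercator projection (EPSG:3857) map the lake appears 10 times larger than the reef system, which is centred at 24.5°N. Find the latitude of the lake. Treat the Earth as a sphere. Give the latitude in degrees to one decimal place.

73.3°

On Mercator, (apparent₁)/(apparent₂) = sec²φ₁ / sec²φ₂ when true areas are equal.
cos²φ₂ / cos²φ₁ = 10  ⇒  cos φ₁ = cos 24.5° / √10 = 0.9100/3.162 = 0.2878.
φ₁ = arccos(0.2878) ≈ 73.3°.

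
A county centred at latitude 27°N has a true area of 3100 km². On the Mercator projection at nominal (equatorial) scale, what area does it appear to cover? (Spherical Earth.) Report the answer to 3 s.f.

The Mercator projection is conformal; its linear scale factor is the same in every direction and equals sec φ = 1/cos φ.
Areal scale = k² = sec²φ = 1/cos²(27°) = 1/0.8910² = 1.260.
Apparent area = 3100 × 1.260 ≈ 3900 km².

3900 km²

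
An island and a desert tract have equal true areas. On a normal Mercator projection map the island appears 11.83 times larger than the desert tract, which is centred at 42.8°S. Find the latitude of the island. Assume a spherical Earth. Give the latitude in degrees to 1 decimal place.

77.7°

For equal true areas on Mercator, apparent areas scale as sec²φ, so the ratio is cos²φ₂ / cos²φ₁.
cos²φ₂ / cos²φ₁ = 11.83  ⇒  cos φ₁ = cos 42.8° / √11.83 = 0.7337/3.439 = 0.2133.
φ₁ = arccos(0.2133) ≈ 77.7°.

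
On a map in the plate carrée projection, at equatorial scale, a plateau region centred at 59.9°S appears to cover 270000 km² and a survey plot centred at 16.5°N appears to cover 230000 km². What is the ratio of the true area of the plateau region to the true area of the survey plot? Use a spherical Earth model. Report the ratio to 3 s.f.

0.614

On the plate carrée, areal scale = h·k = 1 × sec φ, so true area = apparent × cos φ.
True area of plateau region: 270000 × cos(59.9°) = 270000 × 0.5015 = 135400 km².
True area of survey plot: 230000 × cos(16.5°) = 230000 × 0.9588 = 220500 km².
Ratio = 135400 / 220500 ≈ 0.614.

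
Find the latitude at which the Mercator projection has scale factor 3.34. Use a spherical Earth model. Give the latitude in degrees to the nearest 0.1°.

72.6°

Mercator scale is k = sec φ = 1/cos φ.
1/cos φ = 3.34  ⇒  cos φ = 0.2994  ⇒  φ = arccos(0.2994) ≈ 72.6°.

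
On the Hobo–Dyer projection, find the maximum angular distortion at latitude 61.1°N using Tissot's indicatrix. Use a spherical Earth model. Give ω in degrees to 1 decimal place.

54.6°

Hobo–Dyer is a cylindrical equal-area projection with standard parallels at ±37.5°. Cylindrical equal-area (φ₀ = 37.5°): h = cos φ / cos 37.5° along meridians, k = cos 37.5° / cos φ along parallels; h·k = 1.
At 61.1°: h = 0.6092, k = 1.642; principal scales a = 1.642, b = 0.6092.
sin(ω/2) = (a − b)/(a + b) = 1.032/2.251 = 0.4587, so ω = 2 arcsin(0.4587) ≈ 54.6°.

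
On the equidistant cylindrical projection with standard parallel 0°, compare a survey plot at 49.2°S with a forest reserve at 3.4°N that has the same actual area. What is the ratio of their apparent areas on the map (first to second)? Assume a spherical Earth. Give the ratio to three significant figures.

For the equirectangular projection with φ₀ = 0 (plate carrée), h = 1 along meridians and k = sec φ along parallels.
Areal scale at 49.2°: h·k = 1.000 × 1.530 = 1.530.
Areal scale at 3.4°: h·k = 1.000 × 1.002 = 1.002.
Ratio = 1.530/1.002 ≈ 1.53.

1.53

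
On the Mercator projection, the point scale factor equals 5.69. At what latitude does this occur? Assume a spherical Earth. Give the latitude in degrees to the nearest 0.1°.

79.9°

Mercator scale is k = sec φ = 1/cos φ.
1/cos φ = 5.69  ⇒  cos φ = 0.1757  ⇒  φ = arccos(0.1757) ≈ 79.9°.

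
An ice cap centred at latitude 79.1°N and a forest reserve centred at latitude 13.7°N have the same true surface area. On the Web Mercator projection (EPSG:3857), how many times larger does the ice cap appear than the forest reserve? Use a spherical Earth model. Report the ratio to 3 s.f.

Mercator is conformal with k = sec φ, so areal scale = k² = sec²φ.
At 79.1°: sec²(79.1°) = 1/0.1891² = 27.97.
At 13.7°: sec²(13.7°) = 1/0.9715² = 1.059.
Ratio = 27.97/1.059 = cos²(13.7°)/cos²(79.1°) ≈ 26.4.

26.4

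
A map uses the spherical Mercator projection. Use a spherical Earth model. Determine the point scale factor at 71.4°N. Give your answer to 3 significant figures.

The Mercator projection is conformal; its linear scale factor is the same in every direction and equals sec φ = 1/cos φ.
k = 1/cos 71.4° = 1/0.3190 = 3.135.

3.14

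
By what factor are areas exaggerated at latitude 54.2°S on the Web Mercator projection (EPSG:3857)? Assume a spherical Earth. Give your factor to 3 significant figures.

The Mercator projection is conformal; its linear scale factor is the same in every direction and equals sec φ = 1/cos φ.
Areal scale = k² = sec²φ = 1/cos²(54.2°) = 1/0.5850² = 2.922.

2.92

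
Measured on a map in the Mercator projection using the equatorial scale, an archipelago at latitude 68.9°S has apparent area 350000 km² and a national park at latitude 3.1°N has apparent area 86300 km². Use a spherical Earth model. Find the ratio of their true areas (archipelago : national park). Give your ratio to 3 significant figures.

0.527

On Mercator the areal scale is sec²φ, so true area = apparent × cos²φ.
True area of archipelago: 350000 × cos²(68.9°) = 350000 × 0.1296 = 45360 km².
True area of national park: 86300 × cos²(3.1°) = 86300 × 0.9971 = 86050 km².
Ratio = 45360 / 86050 ≈ 0.527.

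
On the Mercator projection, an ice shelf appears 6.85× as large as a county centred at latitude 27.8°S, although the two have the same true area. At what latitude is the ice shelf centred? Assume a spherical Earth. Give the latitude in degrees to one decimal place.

70.2°

For equal true areas on Mercator, apparent areas scale as sec²φ, so the ratio is cos²φ₂ / cos²φ₁.
cos²φ₂ / cos²φ₁ = 6.85  ⇒  cos φ₁ = cos 27.8° / √6.85 = 0.8846/2.617 = 0.3380.
φ₁ = arccos(0.3380) ≈ 70.2°.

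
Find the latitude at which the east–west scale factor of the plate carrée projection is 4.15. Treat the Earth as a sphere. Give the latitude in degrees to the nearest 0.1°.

Plate carrée: h = 1, k = sec φ along parallels.
sec φ = 4.15  ⇒  cos φ = 0.2410  ⇒  φ ≈ 76.1°.

76.1°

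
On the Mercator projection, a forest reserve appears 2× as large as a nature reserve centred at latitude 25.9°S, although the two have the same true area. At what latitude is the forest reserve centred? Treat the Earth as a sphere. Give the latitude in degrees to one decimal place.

Mercator areal scale is sec²φ, so apparent-area ratio = sec²φ₁ / sec²φ₂ = cos²φ₂ / cos²φ₁.
cos²φ₂ / cos²φ₁ = 2  ⇒  cos φ₁ = cos 25.9° / √2 = 0.8996/1.414 = 0.6361.
φ₁ = arccos(0.6361) ≈ 50.5°.

50.5°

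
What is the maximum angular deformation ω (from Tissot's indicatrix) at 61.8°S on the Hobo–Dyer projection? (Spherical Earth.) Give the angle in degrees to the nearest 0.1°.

Hobo–Dyer is a cylindrical equal-area projection with standard parallels at ±37.5°. Cylindrical equal-area (φ₀ = 37.5°): h = cos φ / cos 37.5° along meridians, k = cos 37.5° / cos φ along parallels; h·k = 1.
At 61.8°: h = 0.5956, k = 1.679; principal scales a = 1.679, b = 0.5956.
sin(ω/2) = (a − b)/(a + b) = 1.083/2.275 = 0.4763, so ω = 2 arcsin(0.4763) ≈ 56.9°.

56.9°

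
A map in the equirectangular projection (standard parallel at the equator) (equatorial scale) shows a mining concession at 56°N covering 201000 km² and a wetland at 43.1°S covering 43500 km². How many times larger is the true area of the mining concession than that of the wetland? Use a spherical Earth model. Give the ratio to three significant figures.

Plate carrée has h = 1 and k = sec φ, giving areal scale sec φ; true area = (apparent area) · cos φ.
True area of mining concession: 201000 × cos(56°) = 201000 × 0.5592 = 112400 km².
True area of wetland: 43500 × cos(43.1°) = 43500 × 0.7302 = 31760 km².
Ratio = 112400 / 31760 ≈ 3.54.

3.54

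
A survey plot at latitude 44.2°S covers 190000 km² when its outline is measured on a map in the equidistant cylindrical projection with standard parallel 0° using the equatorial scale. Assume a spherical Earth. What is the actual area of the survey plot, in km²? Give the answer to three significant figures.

136000 km²

In the plate carrée (x = Rλ, y = Rφ), meridians are true-scale (h = 1) and parallels are stretched by k = sec φ.
Areal scale = h·k = 1 × sec φ; at 44.2°, h = 1.000, k = 1.395, so h·k = 1.395.
True area = apparent / (areal scale) = 190000 / 1.395 ≈ 136000 km².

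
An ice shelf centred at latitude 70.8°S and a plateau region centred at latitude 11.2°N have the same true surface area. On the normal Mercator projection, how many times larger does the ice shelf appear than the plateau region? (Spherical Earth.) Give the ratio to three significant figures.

On Mercator, area is exaggerated by sec²φ = 1/cos²φ.
At 70.8°: sec²(70.8°) = 1/0.3289² = 9.246.
At 11.2°: sec²(11.2°) = 1/0.9810² = 1.039.
Ratio = 9.246/1.039 = cos²(11.2°)/cos²(70.8°) ≈ 8.90.

8.90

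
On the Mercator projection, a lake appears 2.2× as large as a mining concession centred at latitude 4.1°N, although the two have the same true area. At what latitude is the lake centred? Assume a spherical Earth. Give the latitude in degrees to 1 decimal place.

For equal true areas on Mercator, apparent areas scale as sec²φ, so the ratio is cos²φ₂ / cos²φ₁.
cos²φ₂ / cos²φ₁ = 2.2  ⇒  cos φ₁ = cos 4.1° / √2.2 = 0.9974/1.483 = 0.6725.
φ₁ = arccos(0.6725) ≈ 47.7°.

47.7°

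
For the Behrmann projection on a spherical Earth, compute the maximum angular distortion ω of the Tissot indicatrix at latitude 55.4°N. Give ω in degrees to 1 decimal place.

The Behrmann projection is cylindrical equal-area with φ₀ = 30°. For cylindrical equal-area with standard parallel φ₀, h = cos φ / cos φ₀ and k = cos φ₀ / cos φ, so h·k = 1.
At 55.4°: h = 0.6557, k = 1.525; principal scales a = 1.525, b = 0.6557.
sin(ω/2) = (a − b)/(a + b) = 0.8694/2.181 = 0.3987, so ω = 2 arcsin(0.3987) ≈ 47.0°.

47.0°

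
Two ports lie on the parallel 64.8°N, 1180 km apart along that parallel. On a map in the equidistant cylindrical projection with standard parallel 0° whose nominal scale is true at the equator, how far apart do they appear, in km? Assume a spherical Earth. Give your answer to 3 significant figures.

In the plate carrée (x = Rλ, y = Rφ), meridians are true-scale (h = 1) and parallels are stretched by k = sec φ.
Along the parallel, k = sec 64.8° = 1/0.4258 = 2.349.
Map distance = 1180 × 2.349 ≈ 2770 km.

2770 km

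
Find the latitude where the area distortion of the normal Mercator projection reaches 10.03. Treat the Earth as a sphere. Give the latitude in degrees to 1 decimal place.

71.6°

Mercator areal scale is sec²φ.
sec²φ = 10.03  ⇒  cos²φ = 0.09970  ⇒  cos φ = 0.3158.
φ = arccos(0.3158) ≈ 71.6°.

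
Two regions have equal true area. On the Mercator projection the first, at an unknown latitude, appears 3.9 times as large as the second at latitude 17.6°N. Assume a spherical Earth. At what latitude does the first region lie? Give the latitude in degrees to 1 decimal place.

Mercator areal scale is sec²φ, so apparent-area ratio = sec²φ₁ / sec²φ₂ = cos²φ₂ / cos²φ₁.
cos²φ₂ / cos²φ₁ = 3.9  ⇒  cos φ₁ = cos 17.6° / √3.9 = 0.9532/1.975 = 0.4827.
φ₁ = arccos(0.4827) ≈ 61.1°.

61.1°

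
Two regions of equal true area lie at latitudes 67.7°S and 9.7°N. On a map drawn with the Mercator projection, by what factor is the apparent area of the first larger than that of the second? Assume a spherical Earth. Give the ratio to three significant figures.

6.75

Mercator areal scale is sec²φ.
At 67.7°: sec²(67.7°) = 1/0.3795² = 6.945.
At 9.7°: sec²(9.7°) = 1/0.9857² = 1.029.
Ratio = 6.945/1.029 = cos²(9.7°)/cos²(67.7°) ≈ 6.75.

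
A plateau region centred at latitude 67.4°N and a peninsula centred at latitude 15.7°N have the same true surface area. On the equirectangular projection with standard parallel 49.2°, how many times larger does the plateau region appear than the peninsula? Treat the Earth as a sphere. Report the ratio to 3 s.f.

The equidistant cylindrical projection with φ₀ = 49.2° has h = 1 (meridians true) and k = cos φ₀ / cos φ along parallels.
Areal scale at 67.4°: h·k = 1.000 × 1.700 = 1.700.
Areal scale at 15.7°: h·k = 1.000 × 0.6787 = 0.6787.
Ratio = 1.700/0.6787 ≈ 2.51.

2.51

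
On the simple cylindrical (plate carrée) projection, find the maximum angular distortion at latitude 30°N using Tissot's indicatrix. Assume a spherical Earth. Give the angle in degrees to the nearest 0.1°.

In the plate carrée (x = Rλ, y = Rφ), meridians are true-scale (h = 1) and parallels are stretched by k = sec φ.
At 30°: h = 1.000, k = 1.155; principal scales a = 1.155, b = 1.000.
sin(ω/2) = (a − b)/(a + b) = 0.1547/2.155 = 0.07180, so ω = 2 arcsin(0.07180) ≈ 8.2°.

8.2°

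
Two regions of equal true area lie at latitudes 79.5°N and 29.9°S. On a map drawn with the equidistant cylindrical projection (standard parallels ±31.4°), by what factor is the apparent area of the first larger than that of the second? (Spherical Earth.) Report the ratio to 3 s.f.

4.76

In the equirectangular projection with standard parallel φ₀ = 31.4° (x = Rλ cos φ₀, y = Rφ), meridians are true-scale (h = 1) and the parallel scale is k = cos φ₀ / cos φ.
Areal scale at 79.5°: h·k = 1.000 × 4.684 = 4.684.
Areal scale at 29.9°: h·k = 1.000 × 0.9846 = 0.9846.
Ratio = 4.684/0.9846 ≈ 4.76.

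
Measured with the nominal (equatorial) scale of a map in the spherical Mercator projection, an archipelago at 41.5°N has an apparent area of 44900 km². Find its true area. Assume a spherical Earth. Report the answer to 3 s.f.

25200 km²

Mercator is conformal, so the point scale is isotropic: h = k = sec φ = 1/cos φ.
Areal scale = k² = sec²φ = 1/cos²(41.5°) = 1/0.7490² = 1.783.
True area = apparent / (areal scale) = 44900 / 1.783 ≈ 25200 km².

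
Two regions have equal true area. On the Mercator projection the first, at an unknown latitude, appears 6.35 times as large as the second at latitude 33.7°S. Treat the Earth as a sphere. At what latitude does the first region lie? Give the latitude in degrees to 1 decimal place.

Mercator areal scale is sec²φ, so apparent-area ratio = sec²φ₁ / sec²φ₂ = cos²φ₂ / cos²φ₁.
cos²φ₂ / cos²φ₁ = 6.35  ⇒  cos φ₁ = cos 33.7° / √6.35 = 0.8320/2.520 = 0.3302.
φ₁ = arccos(0.3302) ≈ 70.7°.

70.7°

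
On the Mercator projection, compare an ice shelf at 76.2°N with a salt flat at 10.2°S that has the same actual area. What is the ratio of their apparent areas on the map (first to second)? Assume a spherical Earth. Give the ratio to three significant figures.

On Mercator, area is exaggerated by sec²φ = 1/cos²φ.
At 76.2°: sec²(76.2°) = 1/0.2385² = 17.58.
At 10.2°: sec²(10.2°) = 1/0.9842² = 1.032.
Ratio = 17.58/1.032 = cos²(10.2°)/cos²(76.2°) ≈ 17.0.

17.0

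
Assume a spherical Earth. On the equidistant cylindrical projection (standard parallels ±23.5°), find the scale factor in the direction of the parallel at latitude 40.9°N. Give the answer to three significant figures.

The equidistant cylindrical projection with φ₀ = 23.5° has h = 1 (meridians true) and k = cos φ₀ / cos φ along parallels.
k = cos 23.5° / cos 40.9° = 0.9171/0.7559 = 1.213.

1.21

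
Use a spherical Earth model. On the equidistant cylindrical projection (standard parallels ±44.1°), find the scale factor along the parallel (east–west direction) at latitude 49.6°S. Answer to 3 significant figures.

1.11

With standard parallel φ₀ = 44.1°, the equirectangular projection gives x = Rλ cos φ₀, y = Rφ, so h = 1 and k = cos 44.1° / cos φ.
k = cos 44.1° / cos 49.6° = 0.7181/0.6481 = 1.108.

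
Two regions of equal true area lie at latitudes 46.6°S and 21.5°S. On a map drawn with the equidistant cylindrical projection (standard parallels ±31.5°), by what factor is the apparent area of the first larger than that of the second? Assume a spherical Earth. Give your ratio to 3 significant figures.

With standard parallel φ₀ = 31.5°, the equirectangular projection gives x = Rλ cos φ₀, y = Rφ, so h = 1 and k = cos 31.5° / cos φ.
Areal scale at 46.6°: h·k = 1.000 × 1.241 = 1.241.
Areal scale at 21.5°: h·k = 1.000 × 0.9164 = 0.9164.
Ratio = 1.241/0.9164 ≈ 1.35.

1.35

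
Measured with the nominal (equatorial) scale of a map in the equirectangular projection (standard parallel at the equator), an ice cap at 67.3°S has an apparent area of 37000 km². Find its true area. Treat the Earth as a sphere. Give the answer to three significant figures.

In the plate carrée (x = Rλ, y = Rφ), meridians are true-scale (h = 1) and parallels are stretched by k = sec φ.
Areal scale = h·k = 1 × sec φ; at 67.3°, h = 1.000, k = 2.591, so h·k = 2.591.
True area = apparent / (areal scale) = 37000 / 2.591 ≈ 14300 km².

14300 km²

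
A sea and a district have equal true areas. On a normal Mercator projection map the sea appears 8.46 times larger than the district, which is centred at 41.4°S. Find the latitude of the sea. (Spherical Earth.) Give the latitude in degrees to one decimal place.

75.1°

Mercator areal scale is sec²φ, so apparent-area ratio = sec²φ₁ / sec²φ₂ = cos²φ₂ / cos²φ₁.
cos²φ₂ / cos²φ₁ = 8.46  ⇒  cos φ₁ = cos 41.4° / √8.46 = 0.7501/2.909 = 0.2579.
φ₁ = arccos(0.2579) ≈ 75.1°.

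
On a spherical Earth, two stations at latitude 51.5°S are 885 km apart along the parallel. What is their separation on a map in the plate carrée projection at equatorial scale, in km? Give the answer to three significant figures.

1420 km

Plate carrée maps x = Rλ, y = Rφ. The meridian scale is h = 1 and the parallel scale is k = 1/cos φ = sec φ.
Along the parallel, k = sec 51.5° = 1/0.6225 = 1.606.
Map distance = 885 × 1.606 ≈ 1420 km.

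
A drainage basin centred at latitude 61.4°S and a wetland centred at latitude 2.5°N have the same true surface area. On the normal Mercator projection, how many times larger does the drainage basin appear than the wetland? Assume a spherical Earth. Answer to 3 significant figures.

4.36

On Mercator, area is exaggerated by sec²φ = 1/cos²φ.
At 61.4°: sec²(61.4°) = 1/0.4787² = 4.364.
At 2.5°: sec²(2.5°) = 1/0.9990² = 1.002.
Ratio = 4.364/1.002 = cos²(2.5°)/cos²(61.4°) ≈ 4.36.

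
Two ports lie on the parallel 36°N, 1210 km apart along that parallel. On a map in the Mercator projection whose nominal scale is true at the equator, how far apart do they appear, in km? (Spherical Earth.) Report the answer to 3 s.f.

1500 km

For Mercator, h = k = sec φ (a conformal cylindrical projection has a single point scale, 1/cos φ).
Along the parallel, k = sec 36° = 1/0.8090 = 1.236.
Map distance = 1210 × 1.236 ≈ 1500 km.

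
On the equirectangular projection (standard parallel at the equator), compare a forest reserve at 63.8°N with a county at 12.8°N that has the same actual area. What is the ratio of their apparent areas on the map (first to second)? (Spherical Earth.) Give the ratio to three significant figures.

2.21

Plate carrée maps x = Rλ, y = Rφ. The meridian scale is h = 1 and the parallel scale is k = 1/cos φ = sec φ.
Areal scale at 63.8°: h·k = 1.000 × 2.265 = 2.265.
Areal scale at 12.8°: h·k = 1.000 × 1.025 = 1.025.
Ratio = 2.265/1.025 ≈ 2.21.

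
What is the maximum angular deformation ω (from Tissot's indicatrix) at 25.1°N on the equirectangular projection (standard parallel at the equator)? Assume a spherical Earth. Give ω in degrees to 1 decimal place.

5.7°

For the equirectangular projection with φ₀ = 0 (plate carrée), h = 1 along meridians and k = sec φ along parallels.
At 25.1°: h = 1.000, k = 1.104; principal scales a = 1.104, b = 1.000.
sin(ω/2) = (a − b)/(a + b) = 0.1043/2.104 = 0.04956, so ω = 2 arcsin(0.04956) ≈ 5.7°.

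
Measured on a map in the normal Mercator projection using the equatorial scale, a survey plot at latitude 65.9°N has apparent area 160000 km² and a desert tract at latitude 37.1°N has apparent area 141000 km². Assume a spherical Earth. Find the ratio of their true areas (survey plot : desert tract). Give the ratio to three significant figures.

0.297

Since Mercator area scale is 1/cos²φ, the true area equals the apparent area multiplied by cos²φ.
True area of survey plot: 160000 × cos²(65.9°) = 160000 × 0.1667 = 26680 km².
True area of desert tract: 141000 × cos²(37.1°) = 141000 × 0.6361 = 89700 km².
Ratio = 26680 / 89700 ≈ 0.297.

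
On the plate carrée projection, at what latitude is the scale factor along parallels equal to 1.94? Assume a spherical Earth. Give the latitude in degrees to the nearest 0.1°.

Plate carrée: h = 1, k = sec φ along parallels.
sec φ = 1.94  ⇒  cos φ = 0.5155  ⇒  φ ≈ 59.0°.

59.0°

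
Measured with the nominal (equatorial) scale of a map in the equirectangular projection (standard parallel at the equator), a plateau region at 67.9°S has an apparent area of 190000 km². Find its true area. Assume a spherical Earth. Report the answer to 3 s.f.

In the plate carrée (x = Rλ, y = Rφ), meridians are true-scale (h = 1) and parallels are stretched by k = sec φ.
Areal scale = h·k = 1 × sec φ; at 67.9°, h = 1.000, k = 2.658, so h·k = 2.658.
True area = apparent / (areal scale) = 190000 / 2.658 ≈ 71500 km².

71500 km²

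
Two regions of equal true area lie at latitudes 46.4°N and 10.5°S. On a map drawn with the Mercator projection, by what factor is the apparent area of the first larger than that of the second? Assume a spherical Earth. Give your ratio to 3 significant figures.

Mercator areal scale is sec²φ.
At 46.4°: sec²(46.4°) = 1/0.6896² = 2.103.
At 10.5°: sec²(10.5°) = 1/0.9833² = 1.034.
Ratio = 2.103/1.034 = cos²(10.5°)/cos²(46.4°) ≈ 2.03.

2.03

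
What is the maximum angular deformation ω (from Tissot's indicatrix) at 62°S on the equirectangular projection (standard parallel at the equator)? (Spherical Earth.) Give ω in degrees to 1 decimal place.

Plate carrée maps x = Rλ, y = Rφ. The meridian scale is h = 1 and the parallel scale is k = 1/cos φ = sec φ.
At 62°: h = 1.000, k = 2.130; principal scales a = 2.130, b = 1.000.
sin(ω/2) = (a − b)/(a + b) = 1.130/3.130 = 0.3610, so ω = 2 arcsin(0.3610) ≈ 42.3°.

42.3°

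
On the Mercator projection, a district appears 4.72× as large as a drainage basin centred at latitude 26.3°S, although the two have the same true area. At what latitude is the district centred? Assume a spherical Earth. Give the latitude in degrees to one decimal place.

For equal true areas on Mercator, apparent areas scale as sec²φ, so the ratio is cos²φ₂ / cos²φ₁.
cos²φ₂ / cos²φ₁ = 4.72  ⇒  cos φ₁ = cos 26.3° / √4.72 = 0.8965/2.173 = 0.4126.
φ₁ = arccos(0.4126) ≈ 65.6°.

65.6°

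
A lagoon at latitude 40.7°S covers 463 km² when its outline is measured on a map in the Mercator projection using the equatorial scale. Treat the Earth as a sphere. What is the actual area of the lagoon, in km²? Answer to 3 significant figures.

266 km²

The Mercator projection is conformal; its linear scale factor is the same in every direction and equals sec φ = 1/cos φ.
Areal scale = k² = sec²φ = 1/cos²(40.7°) = 1/0.7581² = 1.740.
True area = apparent / (areal scale) = 463 / 1.740 ≈ 266 km².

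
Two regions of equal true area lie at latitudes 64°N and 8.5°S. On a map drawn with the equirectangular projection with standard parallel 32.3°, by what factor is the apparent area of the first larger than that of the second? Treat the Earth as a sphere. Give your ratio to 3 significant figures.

2.26

With standard parallel φ₀ = 32.3°, the equirectangular projection gives x = Rλ cos φ₀, y = Rφ, so h = 1 and k = cos 32.3° / cos φ.
Areal scale at 64°: h·k = 1.000 × 1.928 = 1.928.
Areal scale at 8.5°: h·k = 1.000 × 0.8546 = 0.8546.
Ratio = 1.928/0.8546 ≈ 2.26.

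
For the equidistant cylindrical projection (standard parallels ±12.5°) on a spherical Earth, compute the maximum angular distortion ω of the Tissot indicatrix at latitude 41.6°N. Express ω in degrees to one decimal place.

In the equirectangular projection with standard parallel φ₀ = 12.5° (x = Rλ cos φ₀, y = Rφ), meridians are true-scale (h = 1) and the parallel scale is k = cos φ₀ / cos φ.
At 41.6°: h = 1.000, k = 1.306; principal scales a = 1.306, b = 1.000.
sin(ω/2) = (a − b)/(a + b) = 0.3056/2.306 = 0.1325, so ω = 2 arcsin(0.1325) ≈ 15.2°.

15.2°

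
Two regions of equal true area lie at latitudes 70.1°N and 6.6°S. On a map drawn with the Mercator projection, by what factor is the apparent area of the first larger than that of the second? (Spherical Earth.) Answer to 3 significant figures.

Mercator areal scale is sec²φ.
At 70.1°: sec²(70.1°) = 1/0.3404² = 8.631.
At 6.6°: sec²(6.6°) = 1/0.9934² = 1.013.
Ratio = 8.631/1.013 = cos²(6.6°)/cos²(70.1°) ≈ 8.52.

8.52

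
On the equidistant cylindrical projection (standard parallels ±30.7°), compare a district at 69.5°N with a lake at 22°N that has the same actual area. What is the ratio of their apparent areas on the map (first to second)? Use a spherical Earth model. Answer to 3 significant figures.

2.65

With standard parallel φ₀ = 30.7°, the equirectangular projection gives x = Rλ cos φ₀, y = Rφ, so h = 1 and k = cos 30.7° / cos φ.
Areal scale at 69.5°: h·k = 1.000 × 2.455 = 2.455.
Areal scale at 22°: h·k = 1.000 × 0.9274 = 0.9274.
Ratio = 2.455/0.9274 ≈ 2.65.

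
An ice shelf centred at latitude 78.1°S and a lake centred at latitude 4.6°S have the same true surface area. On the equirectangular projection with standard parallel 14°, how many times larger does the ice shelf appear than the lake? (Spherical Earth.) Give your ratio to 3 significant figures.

4.83

With standard parallel φ₀ = 14°, the equirectangular projection gives x = Rλ cos φ₀, y = Rφ, so h = 1 and k = cos 14° / cos φ.
Areal scale at 78.1°: h·k = 1.000 × 4.706 = 4.706.
Areal scale at 4.6°: h·k = 1.000 × 0.9734 = 0.9734.
Ratio = 4.706/0.9734 ≈ 4.83.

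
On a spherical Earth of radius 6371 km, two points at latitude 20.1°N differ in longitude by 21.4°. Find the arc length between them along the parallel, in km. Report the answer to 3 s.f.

Arc length along a parallel = R cos φ · Δλ (with Δλ in radians).
= 6371 × cos 20.1° × (21.4° × π/180) = 6371 × 0.9391 × 0.3735 ≈ 2230 km.

2230 km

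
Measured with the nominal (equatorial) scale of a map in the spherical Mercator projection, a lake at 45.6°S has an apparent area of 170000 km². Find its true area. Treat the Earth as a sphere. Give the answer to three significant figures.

For Mercator, h = k = sec φ (a conformal cylindrical projection has a single point scale, 1/cos φ).
Areal scale = k² = sec²φ = 1/cos²(45.6°) = 1/0.6997² = 2.043.
True area = apparent / (areal scale) = 170000 / 2.043 ≈ 83200 km².

83200 km²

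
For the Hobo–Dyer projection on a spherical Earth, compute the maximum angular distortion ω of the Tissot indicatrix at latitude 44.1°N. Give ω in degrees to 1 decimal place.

The Hobo–Dyer projection is cylindrical equal-area with φ₀ = 37.5°. A cylindrical equal-area projection with standard parallel φ₀ has meridian scale h = cos φ / cos φ₀ and parallel scale k = cos φ₀ / cos φ (so areas are preserved, h·k = 1).
At 44.1°: h = 0.9052, k = 1.105; principal scales a = 1.105, b = 0.9052.
sin(ω/2) = (a − b)/(a + b) = 0.1996/2.010 = 0.09929, so ω = 2 arcsin(0.09929) ≈ 11.4°.

11.4°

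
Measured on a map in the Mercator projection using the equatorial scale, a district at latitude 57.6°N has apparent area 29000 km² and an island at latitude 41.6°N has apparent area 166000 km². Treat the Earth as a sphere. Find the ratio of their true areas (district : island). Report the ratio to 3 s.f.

0.0897

Since Mercator area scale is 1/cos²φ, the true area equals the apparent area multiplied by cos²φ.
True area of district: 29000 × cos²(57.6°) = 29000 × 0.2871 = 8326 km².
True area of island: 166000 × cos²(41.6°) = 166000 × 0.5592 = 92830 km².
Ratio = 8326 / 92830 ≈ 0.0897.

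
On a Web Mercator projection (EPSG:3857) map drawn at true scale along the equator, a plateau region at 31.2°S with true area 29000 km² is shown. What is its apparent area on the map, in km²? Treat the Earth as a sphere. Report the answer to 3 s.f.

39600 km²

For Mercator, h = k = sec φ (a conformal cylindrical projection has a single point scale, 1/cos φ).
Areal scale = k² = sec²φ = 1/cos²(31.2°) = 1/0.8554² = 1.367.
Apparent area = 29000 × 1.367 ≈ 39600 km².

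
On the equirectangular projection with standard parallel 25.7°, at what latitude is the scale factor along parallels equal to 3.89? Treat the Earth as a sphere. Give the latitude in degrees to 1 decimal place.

76.6°

With standard parallel φ₀ = 25.7°, the equirectangular projection gives x = Rλ cos φ₀, y = Rφ, so h = 1 and k = cos 25.7° / cos φ.
k = cos φ₀ / cos φ = 3.89  ⇒  cos φ = cos 25.7° / 3.89 = 0.2316.
φ = arccos(0.2316) ≈ 76.6°.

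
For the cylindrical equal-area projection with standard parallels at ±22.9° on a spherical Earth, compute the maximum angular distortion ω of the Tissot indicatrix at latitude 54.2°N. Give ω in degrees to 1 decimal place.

50.3°

For cylindrical equal-area with standard parallel φ₀, h = cos φ / cos φ₀ and k = cos φ₀ / cos φ, so h·k = 1.
At 54.2°: h = 0.6350, k = 1.575; principal scales a = 1.575, b = 0.6350.
sin(ω/2) = (a − b)/(a + b) = 0.9398/2.210 = 0.4253, so ω = 2 arcsin(0.4253) ≈ 50.3°.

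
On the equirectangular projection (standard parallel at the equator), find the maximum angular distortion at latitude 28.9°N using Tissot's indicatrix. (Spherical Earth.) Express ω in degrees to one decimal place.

7.6°

Plate carrée maps x = Rλ, y = Rφ. The meridian scale is h = 1 and the parallel scale is k = 1/cos φ = sec φ.
At 28.9°: h = 1.000, k = 1.142; principal scales a = 1.142, b = 1.000.
sin(ω/2) = (a − b)/(a + b) = 0.1423/2.142 = 0.06640, so ω = 2 arcsin(0.06640) ≈ 7.6°.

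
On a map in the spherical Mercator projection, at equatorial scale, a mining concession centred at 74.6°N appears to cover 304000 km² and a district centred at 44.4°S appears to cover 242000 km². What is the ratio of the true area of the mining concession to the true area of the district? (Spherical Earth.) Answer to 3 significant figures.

On Mercator the areal scale is sec²φ, so true area = apparent × cos²φ.
True area of mining concession: 304000 × cos²(74.6°) = 304000 × 0.07052 = 21440 km².
True area of district: 242000 × cos²(44.4°) = 242000 × 0.5105 = 123500 km².
Ratio = 21440 / 123500 ≈ 0.174.

0.174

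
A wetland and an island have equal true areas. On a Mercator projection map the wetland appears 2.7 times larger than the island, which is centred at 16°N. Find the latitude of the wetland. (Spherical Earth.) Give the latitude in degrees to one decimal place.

54.2°

Mercator areal scale is sec²φ, so apparent-area ratio = sec²φ₁ / sec²φ₂ = cos²φ₂ / cos²φ₁.
cos²φ₂ / cos²φ₁ = 2.7  ⇒  cos φ₁ = cos 16° / √2.7 = 0.9613/1.643 = 0.5850.
φ₁ = arccos(0.5850) ≈ 54.2°.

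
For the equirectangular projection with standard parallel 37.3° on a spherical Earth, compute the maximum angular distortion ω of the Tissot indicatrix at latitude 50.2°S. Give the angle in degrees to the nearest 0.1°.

12.4°

In the equirectangular projection with standard parallel φ₀ = 37.3° (x = Rλ cos φ₀, y = Rφ), meridians are true-scale (h = 1) and the parallel scale is k = cos φ₀ / cos φ.
At 50.2°: h = 1.000, k = 1.243; principal scales a = 1.243, b = 1.000.
sin(ω/2) = (a − b)/(a + b) = 0.2427/2.243 = 0.1082, so ω = 2 arcsin(0.1082) ≈ 12.4°.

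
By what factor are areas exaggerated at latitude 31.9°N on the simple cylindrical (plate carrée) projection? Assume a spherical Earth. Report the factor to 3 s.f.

In the plate carrée (x = Rλ, y = Rφ), meridians are true-scale (h = 1) and parallels are stretched by k = sec φ.
Areal scale = h·k = 1 × sec φ; at 31.9°, h = 1.000, k = 1.178, so h·k = 1.178.

1.18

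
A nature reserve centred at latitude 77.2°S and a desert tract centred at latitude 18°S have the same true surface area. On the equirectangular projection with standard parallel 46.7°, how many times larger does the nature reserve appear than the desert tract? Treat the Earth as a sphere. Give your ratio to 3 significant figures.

With standard parallel φ₀ = 46.7°, the equirectangular projection gives x = Rλ cos φ₀, y = Rφ, so h = 1 and k = cos 46.7° / cos φ.
Areal scale at 77.2°: h·k = 1.000 × 3.096 = 3.096.
Areal scale at 18°: h·k = 1.000 × 0.7211 = 0.7211.
Ratio = 3.096/0.7211 ≈ 4.29.

4.29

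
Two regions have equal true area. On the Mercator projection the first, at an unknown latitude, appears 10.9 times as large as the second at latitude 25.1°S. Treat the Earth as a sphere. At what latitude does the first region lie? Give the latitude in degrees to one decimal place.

74.1°

Mercator areal scale is sec²φ, so apparent-area ratio = sec²φ₁ / sec²φ₂ = cos²φ₂ / cos²φ₁.
cos²φ₂ / cos²φ₁ = 10.9  ⇒  cos φ₁ = cos 25.1° / √10.9 = 0.9056/3.302 = 0.2743.
φ₁ = arccos(0.2743) ≈ 74.1°.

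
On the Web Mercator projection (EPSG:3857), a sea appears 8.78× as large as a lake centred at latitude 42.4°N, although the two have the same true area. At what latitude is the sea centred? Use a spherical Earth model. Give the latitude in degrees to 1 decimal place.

75.6°

For equal true areas on Mercator, apparent areas scale as sec²φ, so the ratio is cos²φ₂ / cos²φ₁.
cos²φ₂ / cos²φ₁ = 8.78  ⇒  cos φ₁ = cos 42.4° / √8.78 = 0.7385/2.963 = 0.2492.
φ₁ = arccos(0.2492) ≈ 75.6°.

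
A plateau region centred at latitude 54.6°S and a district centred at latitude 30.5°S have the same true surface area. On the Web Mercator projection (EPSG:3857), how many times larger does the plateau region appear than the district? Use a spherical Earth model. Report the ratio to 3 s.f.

2.21

Mercator is conformal with k = sec φ, so areal scale = k² = sec²φ.
At 54.6°: sec²(54.6°) = 1/0.5793² = 2.980.
At 30.5°: sec²(30.5°) = 1/0.8616² = 1.347.
Ratio = 2.980/1.347 = cos²(30.5°)/cos²(54.6°) ≈ 2.21.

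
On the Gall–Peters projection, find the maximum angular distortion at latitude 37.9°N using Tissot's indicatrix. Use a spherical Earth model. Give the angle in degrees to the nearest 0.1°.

Gall–Peters is a cylindrical equal-area projection with standard parallels at ±45°. For cylindrical equal-area with standard parallel φ₀, h = cos φ / cos φ₀ and k = cos φ₀ / cos φ, so h·k = 1.
At 37.9°: h = 1.116, k = 0.8961; principal scales a = 1.116, b = 0.8961.
sin(ω/2) = (a − b)/(a + b) = 0.2198/2.012 = 0.1093, so ω = 2 arcsin(0.1093) ≈ 12.5°.

12.5°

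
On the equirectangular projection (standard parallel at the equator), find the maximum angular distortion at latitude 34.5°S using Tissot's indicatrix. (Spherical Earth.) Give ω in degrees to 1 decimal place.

Plate carrée maps x = Rλ, y = Rφ. The meridian scale is h = 1 and the parallel scale is k = 1/cos φ = sec φ.
At 34.5°: h = 1.000, k = 1.213; principal scales a = 1.213, b = 1.000.
sin(ω/2) = (a − b)/(a + b) = 0.2134/2.213 = 0.09642, so ω = 2 arcsin(0.09642) ≈ 11.1°.

11.1°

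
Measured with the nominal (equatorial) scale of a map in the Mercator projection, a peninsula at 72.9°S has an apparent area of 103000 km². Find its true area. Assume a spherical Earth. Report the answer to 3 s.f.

For Mercator, h = k = sec φ (a conformal cylindrical projection has a single point scale, 1/cos φ).
Areal scale = k² = sec²φ = 1/cos²(72.9°) = 1/0.2940² = 11.57.
True area = apparent / (areal scale) = 103000 / 11.57 ≈ 8910 km².

8910 km²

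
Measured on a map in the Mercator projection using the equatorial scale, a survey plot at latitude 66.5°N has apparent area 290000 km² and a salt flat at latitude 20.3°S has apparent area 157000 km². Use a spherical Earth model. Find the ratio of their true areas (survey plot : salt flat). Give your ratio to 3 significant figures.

On Mercator the areal scale is sec²φ, so true area = apparent × cos²φ.
True area of survey plot: 290000 × cos²(66.5°) = 290000 × 0.1590 = 46110 km².
True area of salt flat: 157000 × cos²(20.3°) = 157000 × 0.8796 = 138100 km².
Ratio = 46110 / 138100 ≈ 0.334.

0.334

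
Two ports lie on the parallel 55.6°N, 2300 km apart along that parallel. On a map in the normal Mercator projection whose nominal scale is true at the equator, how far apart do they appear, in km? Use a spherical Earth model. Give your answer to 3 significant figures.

Mercator is conformal, so the point scale is isotropic: h = k = sec φ = 1/cos φ.
Along the parallel, k = sec 55.6° = 1/0.5650 = 1.770.
Map distance = 2300 × 1.770 ≈ 4070 km.

4070 km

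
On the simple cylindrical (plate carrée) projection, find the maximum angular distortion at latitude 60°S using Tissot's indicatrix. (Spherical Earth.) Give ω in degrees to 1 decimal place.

38.9°

Plate carrée maps x = Rλ, y = Rφ. The meridian scale is h = 1 and the parallel scale is k = 1/cos φ = sec φ.
At 60°: h = 1.000, k = 2.000; principal scales a = 2.000, b = 1.000.
sin(ω/2) = (a − b)/(a + b) = 1.0000/3.000 = 0.3333, so ω = 2 arcsin(0.3333) ≈ 38.9°.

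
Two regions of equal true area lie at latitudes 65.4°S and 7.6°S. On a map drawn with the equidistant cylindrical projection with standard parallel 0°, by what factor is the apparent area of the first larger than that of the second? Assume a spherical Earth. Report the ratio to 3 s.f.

Plate carrée maps x = Rλ, y = Rφ. The meridian scale is h = 1 and the parallel scale is k = 1/cos φ = sec φ.
Areal scale at 65.4°: h·k = 1.000 × 2.402 = 2.402.
Areal scale at 7.6°: h·k = 1.000 × 1.009 = 1.009.
Ratio = 2.402/1.009 ≈ 2.38.

2.38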